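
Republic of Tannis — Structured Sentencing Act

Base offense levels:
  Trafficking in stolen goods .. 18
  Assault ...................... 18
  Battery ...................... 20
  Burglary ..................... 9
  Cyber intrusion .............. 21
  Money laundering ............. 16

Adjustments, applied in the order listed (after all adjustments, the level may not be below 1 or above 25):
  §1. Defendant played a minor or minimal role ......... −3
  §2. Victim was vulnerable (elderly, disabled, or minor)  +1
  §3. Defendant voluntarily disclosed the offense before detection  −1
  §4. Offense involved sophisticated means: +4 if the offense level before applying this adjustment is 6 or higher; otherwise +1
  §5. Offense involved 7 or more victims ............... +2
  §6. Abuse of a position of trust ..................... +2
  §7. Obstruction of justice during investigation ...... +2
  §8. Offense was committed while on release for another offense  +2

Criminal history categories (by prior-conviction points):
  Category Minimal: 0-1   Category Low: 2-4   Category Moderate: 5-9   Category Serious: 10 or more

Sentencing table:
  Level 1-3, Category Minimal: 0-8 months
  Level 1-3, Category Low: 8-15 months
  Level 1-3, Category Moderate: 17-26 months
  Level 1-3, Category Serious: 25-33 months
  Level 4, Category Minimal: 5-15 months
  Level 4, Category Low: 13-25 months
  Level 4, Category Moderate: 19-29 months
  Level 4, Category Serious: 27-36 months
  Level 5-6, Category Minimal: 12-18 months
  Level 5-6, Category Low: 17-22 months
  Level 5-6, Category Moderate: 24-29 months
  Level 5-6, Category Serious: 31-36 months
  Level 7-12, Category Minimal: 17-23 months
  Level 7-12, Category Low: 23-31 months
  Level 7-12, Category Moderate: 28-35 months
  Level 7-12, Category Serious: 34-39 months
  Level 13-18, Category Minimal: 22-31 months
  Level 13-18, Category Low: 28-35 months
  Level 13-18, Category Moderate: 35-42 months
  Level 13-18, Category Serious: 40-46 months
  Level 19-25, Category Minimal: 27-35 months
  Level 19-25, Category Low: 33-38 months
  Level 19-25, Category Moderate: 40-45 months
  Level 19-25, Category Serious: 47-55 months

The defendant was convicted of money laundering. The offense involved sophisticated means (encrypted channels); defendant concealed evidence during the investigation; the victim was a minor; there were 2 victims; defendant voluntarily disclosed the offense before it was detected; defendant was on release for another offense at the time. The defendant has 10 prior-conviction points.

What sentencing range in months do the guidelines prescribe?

47-55 months

Base offense level for money laundering: 16.
§1 does not apply.
§2 applies: 16 + 1 = 17.
§3 applies: 17 − 1 = 16.
§4 applies (level before this adjustment is 16 ≥ 6, so +4): 16 + 4 = 20.
§6 does not apply.
§7 applies: 20 + 2 = 22.
§8 applies: 22 + 2 = 24.
Final offense level: 24.
Criminal history: 10 prior points → Category Serious (10+).
Level 24 falls in the 19-25 band.
Grid: Level 19-25 × Category Serious = 47-55 months.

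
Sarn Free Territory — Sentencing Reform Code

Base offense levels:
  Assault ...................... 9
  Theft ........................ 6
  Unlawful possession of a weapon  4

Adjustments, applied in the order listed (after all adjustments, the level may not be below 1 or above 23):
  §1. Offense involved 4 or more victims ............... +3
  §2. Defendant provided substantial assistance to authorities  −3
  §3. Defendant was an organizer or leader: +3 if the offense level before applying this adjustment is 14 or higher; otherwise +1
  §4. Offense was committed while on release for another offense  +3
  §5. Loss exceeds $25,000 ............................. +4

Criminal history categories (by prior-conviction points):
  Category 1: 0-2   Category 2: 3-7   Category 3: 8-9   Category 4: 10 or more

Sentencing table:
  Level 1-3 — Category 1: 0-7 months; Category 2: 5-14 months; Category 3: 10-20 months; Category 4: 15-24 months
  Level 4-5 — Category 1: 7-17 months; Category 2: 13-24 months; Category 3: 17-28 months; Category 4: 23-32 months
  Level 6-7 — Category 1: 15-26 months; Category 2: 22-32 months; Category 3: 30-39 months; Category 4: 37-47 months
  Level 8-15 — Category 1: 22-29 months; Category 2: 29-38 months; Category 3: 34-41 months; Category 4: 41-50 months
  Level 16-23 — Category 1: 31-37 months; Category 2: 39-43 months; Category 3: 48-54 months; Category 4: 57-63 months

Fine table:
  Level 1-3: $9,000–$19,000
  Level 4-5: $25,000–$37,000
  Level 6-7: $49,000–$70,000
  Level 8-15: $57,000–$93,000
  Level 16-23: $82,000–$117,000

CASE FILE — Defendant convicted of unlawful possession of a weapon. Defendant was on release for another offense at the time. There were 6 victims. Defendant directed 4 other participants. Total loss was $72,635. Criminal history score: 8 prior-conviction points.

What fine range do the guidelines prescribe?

$57,000–$93,000

Base offense level for unlawful possession of a weapon: 4.
§1 applies: 4 + 3 = 7.
§2 does not apply.
§3 applies (level before this adjustment is 7 < 14, so +1): 7 + 1 = 8.
§4 applies: 8 + 3 = 11.
§5 applies: 11 + 4 = 15.
Final offense level: 15.
Level 15 falls in the 8-15 band.
Fine table: Level 8-15 → $57,000–$93,000.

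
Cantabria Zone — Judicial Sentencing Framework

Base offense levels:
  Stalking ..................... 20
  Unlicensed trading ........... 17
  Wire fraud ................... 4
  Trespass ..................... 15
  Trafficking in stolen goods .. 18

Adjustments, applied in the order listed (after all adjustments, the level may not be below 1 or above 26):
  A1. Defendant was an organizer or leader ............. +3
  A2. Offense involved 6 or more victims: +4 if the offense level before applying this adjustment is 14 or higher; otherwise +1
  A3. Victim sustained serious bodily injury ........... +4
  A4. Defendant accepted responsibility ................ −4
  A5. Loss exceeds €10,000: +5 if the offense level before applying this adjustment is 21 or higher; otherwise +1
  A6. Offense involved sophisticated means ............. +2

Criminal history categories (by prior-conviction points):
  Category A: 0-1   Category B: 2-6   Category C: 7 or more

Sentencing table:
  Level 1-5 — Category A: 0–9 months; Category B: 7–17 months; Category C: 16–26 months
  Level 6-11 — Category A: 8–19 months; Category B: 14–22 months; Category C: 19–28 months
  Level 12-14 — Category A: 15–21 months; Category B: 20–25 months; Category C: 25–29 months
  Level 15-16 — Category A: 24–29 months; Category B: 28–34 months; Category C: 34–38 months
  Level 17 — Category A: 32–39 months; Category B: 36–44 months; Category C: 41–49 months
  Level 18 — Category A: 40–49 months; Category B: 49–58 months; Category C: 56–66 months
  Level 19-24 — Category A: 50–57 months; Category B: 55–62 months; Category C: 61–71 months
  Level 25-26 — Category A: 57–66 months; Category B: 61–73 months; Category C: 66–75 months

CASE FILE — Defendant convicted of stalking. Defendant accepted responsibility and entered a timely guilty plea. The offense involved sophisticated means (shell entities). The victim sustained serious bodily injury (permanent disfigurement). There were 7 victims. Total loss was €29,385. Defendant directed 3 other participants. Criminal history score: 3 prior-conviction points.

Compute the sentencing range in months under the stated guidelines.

Base offense level for stalking: 20.
A1 applies: 20 + 3 = 23.
A2 applies (level before this adjustment is 23 ≥ 14, so +4): 23 + 4 = 27.
A3 applies: 27 + 4 = 31.
A4 applies: 31 − 4 = 27.
A5 applies (level before this adjustment is 27 ≥ 21, so +5): 27 + 5 = 32.
A6 applies: 32 + 2 = 34.
Level 34 exceeds the maximum of 26; capped at 26.
Final offense level: 26.
Criminal history: 3 prior points → Category B (2-6).
Level 26 falls in the 25-26 band.
Grid: Level 25-26 × Category B = 61-73 months.

61-73 months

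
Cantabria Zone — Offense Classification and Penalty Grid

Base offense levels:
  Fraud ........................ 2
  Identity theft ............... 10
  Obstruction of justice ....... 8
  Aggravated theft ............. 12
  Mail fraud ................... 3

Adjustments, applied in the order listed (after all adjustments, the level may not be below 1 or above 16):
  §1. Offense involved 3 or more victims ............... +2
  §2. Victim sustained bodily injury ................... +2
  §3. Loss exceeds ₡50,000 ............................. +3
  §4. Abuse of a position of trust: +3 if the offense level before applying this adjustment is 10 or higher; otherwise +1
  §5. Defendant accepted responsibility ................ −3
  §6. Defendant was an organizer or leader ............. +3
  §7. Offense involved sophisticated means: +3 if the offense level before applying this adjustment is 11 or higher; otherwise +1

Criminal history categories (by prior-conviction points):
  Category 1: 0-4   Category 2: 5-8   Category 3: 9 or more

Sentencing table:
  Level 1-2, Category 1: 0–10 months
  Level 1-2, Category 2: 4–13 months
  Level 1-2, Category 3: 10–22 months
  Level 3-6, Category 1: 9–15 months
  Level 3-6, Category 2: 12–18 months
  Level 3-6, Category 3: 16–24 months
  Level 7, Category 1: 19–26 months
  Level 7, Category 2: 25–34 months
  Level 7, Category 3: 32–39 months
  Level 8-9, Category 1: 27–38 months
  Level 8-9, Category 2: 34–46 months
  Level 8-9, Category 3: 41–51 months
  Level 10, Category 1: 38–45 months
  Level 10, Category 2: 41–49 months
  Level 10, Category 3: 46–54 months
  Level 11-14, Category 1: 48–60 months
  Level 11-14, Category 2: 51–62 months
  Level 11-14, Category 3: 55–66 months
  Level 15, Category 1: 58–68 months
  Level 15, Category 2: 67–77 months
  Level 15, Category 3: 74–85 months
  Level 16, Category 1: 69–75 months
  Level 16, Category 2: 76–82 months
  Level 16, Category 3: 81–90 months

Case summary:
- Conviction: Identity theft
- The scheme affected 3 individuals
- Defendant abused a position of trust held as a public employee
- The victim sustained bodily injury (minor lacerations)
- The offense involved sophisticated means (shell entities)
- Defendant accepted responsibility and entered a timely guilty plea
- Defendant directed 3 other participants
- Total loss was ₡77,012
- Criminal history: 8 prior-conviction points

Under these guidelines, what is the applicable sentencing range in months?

Base offense level for identity theft: 10.
§1 applies: 10 + 2 = 12.
§2 applies: 12 + 2 = 14.
§3 applies: 14 + 3 = 17.
§4 applies (level before this adjustment is 17 ≥ 10, so +3): 17 + 3 = 20.
§5 applies: 20 − 3 = 17.
§6 applies: 17 + 3 = 20.
§7 applies (level before this adjustment is 20 ≥ 11, so +3): 20 + 3 = 23.
Level 23 exceeds the maximum of 16; capped at 16.
Final offense level: 16.
Criminal history: 8 prior points → Category 2 (5-8).
Level 16 falls in the 16 band.
Grid: Level 16 × Category 2 = 76-82 months.

76-82 months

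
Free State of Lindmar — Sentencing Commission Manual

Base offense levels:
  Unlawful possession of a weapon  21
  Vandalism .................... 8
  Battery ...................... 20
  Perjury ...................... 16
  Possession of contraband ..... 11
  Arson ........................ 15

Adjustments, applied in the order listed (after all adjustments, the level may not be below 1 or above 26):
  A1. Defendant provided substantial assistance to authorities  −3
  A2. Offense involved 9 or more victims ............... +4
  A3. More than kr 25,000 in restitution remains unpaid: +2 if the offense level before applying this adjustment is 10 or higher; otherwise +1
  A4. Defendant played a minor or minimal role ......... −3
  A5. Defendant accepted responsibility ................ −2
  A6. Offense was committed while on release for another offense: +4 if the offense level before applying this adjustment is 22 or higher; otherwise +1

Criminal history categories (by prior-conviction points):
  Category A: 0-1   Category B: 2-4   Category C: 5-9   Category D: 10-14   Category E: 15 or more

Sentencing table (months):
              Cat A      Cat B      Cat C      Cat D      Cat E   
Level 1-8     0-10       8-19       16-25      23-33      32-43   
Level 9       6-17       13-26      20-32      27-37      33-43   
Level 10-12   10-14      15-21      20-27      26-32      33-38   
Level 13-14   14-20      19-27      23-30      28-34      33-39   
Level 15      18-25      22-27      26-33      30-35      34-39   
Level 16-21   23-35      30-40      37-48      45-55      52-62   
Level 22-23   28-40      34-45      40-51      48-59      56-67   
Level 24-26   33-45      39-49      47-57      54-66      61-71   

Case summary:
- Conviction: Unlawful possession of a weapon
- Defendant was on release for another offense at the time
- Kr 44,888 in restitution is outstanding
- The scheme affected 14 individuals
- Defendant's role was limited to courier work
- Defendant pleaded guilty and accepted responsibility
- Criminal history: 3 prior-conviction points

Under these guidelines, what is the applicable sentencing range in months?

39-49 months

Base offense level for unlawful possession of a weapon: 21.
A1 does not apply.
A2 applies: 21 + 4 = 25.
A3 applies (level before this adjustment is 25 ≥ 10, so +2): 25 + 2 = 27.
A4 applies: 27 − 3 = 24.
A5 applies: 24 − 2 = 22.
A6 applies (level before this adjustment is 22 ≥ 22, so +4): 22 + 4 = 26.
Final offense level: 26.
Criminal history: 3 prior points → Category B (2-4).
Level 26 falls in the 24-26 band.
Grid: Level 24-26 × Category B = 39-49 months.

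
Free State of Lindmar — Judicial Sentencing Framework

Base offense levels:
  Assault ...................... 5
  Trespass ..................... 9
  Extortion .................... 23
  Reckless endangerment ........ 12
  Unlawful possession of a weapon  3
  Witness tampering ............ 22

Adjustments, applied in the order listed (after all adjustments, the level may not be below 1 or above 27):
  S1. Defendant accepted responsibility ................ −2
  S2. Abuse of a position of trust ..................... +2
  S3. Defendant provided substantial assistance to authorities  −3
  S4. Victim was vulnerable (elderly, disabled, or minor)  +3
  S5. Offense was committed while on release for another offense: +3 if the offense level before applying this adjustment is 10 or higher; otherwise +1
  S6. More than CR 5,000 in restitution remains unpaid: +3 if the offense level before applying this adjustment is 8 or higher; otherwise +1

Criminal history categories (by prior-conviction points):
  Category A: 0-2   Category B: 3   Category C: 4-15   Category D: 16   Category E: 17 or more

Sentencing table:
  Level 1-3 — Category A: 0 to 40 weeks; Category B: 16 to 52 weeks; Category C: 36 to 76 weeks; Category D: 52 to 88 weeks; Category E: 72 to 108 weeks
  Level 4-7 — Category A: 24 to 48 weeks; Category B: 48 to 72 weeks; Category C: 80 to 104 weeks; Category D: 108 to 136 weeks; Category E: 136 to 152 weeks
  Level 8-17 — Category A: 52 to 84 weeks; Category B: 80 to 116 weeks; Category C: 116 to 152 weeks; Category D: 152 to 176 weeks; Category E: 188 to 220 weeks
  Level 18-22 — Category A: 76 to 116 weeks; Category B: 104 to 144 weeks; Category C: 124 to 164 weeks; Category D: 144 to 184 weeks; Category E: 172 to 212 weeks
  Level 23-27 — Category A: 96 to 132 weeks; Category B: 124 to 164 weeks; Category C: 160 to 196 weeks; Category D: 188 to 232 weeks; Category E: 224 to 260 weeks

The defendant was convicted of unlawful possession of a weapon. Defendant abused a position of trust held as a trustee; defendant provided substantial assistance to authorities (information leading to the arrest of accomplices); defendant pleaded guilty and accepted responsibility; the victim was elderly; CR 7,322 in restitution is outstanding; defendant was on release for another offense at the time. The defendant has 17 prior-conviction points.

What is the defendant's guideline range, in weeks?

Base offense level for unlawful possession of a weapon: 3.
S1 applies: 3 − 2 = 1.
S2 applies: 1 + 2 = 3.
S3 applies: 3 − 3 = 0.
S4 applies: 0 + 3 = 3.
S5 applies (level before this adjustment is 3 < 10, so +1): 3 + 1 = 4.
S6 applies (level before this adjustment is 4 < 8, so +1): 4 + 1 = 5.
Final offense level: 5.
Criminal history: 17 prior points → Category E (17+).
Level 5 falls in the 4-7 band.
Grid: Level 4-7 × Category E = 136-152 weeks.

136-152 weeks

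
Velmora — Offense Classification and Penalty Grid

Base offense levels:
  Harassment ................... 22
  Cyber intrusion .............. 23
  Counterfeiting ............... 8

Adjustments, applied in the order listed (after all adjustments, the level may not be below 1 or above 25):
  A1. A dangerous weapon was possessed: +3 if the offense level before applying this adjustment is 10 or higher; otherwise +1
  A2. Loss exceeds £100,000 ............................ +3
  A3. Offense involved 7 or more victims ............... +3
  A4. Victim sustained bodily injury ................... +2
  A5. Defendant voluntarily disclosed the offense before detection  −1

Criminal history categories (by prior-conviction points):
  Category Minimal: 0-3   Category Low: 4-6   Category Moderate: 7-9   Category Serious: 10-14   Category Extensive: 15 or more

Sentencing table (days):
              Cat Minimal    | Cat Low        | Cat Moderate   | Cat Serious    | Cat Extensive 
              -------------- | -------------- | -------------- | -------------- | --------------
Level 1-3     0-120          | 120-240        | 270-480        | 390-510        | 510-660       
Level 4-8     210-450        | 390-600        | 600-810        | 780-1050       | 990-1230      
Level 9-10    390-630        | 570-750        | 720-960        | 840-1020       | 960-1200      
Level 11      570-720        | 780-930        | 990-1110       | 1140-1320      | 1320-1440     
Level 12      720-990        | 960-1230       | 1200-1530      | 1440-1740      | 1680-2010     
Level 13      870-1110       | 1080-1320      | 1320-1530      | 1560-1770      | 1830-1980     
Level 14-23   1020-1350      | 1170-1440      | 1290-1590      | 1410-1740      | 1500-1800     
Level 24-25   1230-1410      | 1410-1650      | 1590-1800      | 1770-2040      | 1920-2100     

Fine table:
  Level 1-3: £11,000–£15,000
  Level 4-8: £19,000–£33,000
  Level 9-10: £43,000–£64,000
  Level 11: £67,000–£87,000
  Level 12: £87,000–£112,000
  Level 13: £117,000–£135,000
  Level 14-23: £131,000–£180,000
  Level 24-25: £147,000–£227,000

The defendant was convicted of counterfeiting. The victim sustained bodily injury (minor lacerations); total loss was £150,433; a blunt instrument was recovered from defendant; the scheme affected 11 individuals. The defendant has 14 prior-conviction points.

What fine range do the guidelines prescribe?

£131,000–£180,000

Base offense level for counterfeiting: 8.
A1 applies (level before this adjustment is 8 < 10, so +1): 8 + 1 = 9.
A2 applies: 9 + 3 = 12.
A3 applies: 12 + 3 = 15.
A4 applies: 15 + 2 = 17.
A5 does not apply.
Final offense level: 17.
Level 17 falls in the 14-23 band.
Fine table: Level 14-23 → £131,000–£180,000.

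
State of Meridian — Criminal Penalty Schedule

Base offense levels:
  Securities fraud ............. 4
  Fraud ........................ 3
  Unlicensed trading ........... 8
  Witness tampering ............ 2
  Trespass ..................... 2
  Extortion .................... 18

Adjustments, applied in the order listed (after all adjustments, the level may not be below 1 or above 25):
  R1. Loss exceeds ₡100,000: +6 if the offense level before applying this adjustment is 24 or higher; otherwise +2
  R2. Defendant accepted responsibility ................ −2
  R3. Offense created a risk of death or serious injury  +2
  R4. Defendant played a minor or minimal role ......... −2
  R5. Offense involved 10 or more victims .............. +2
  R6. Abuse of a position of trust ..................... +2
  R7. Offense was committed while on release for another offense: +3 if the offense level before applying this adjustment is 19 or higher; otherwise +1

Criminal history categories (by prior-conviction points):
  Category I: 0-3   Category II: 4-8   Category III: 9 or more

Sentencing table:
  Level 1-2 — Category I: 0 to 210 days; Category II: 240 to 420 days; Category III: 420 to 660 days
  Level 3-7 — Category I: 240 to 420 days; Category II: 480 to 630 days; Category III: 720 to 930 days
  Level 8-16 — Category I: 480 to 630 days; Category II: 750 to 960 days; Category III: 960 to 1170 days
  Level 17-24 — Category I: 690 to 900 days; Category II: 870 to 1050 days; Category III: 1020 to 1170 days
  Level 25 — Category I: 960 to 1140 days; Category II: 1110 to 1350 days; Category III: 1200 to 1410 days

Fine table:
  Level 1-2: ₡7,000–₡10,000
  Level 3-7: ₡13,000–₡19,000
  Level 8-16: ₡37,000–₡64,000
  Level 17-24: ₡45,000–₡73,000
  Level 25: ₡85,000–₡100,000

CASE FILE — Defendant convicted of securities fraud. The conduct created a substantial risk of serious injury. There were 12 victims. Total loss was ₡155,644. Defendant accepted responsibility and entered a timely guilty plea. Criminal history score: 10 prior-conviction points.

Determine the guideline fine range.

₡37,000–₡64,000

Base offense level for securities fraud: 4.
R1 applies (level before this adjustment is 4 < 24, so +2): 4 + 2 = 6.
R2 applies: 6 − 2 = 4.
R3 applies: 4 + 2 = 6.
R4 does not apply.
R5 applies: 6 + 2 = 8.
R7 does not apply.
Final offense level: 8.
Level 8 falls in the 8-16 band.
Fine table: Level 8-16 → ₡37,000–₡64,000.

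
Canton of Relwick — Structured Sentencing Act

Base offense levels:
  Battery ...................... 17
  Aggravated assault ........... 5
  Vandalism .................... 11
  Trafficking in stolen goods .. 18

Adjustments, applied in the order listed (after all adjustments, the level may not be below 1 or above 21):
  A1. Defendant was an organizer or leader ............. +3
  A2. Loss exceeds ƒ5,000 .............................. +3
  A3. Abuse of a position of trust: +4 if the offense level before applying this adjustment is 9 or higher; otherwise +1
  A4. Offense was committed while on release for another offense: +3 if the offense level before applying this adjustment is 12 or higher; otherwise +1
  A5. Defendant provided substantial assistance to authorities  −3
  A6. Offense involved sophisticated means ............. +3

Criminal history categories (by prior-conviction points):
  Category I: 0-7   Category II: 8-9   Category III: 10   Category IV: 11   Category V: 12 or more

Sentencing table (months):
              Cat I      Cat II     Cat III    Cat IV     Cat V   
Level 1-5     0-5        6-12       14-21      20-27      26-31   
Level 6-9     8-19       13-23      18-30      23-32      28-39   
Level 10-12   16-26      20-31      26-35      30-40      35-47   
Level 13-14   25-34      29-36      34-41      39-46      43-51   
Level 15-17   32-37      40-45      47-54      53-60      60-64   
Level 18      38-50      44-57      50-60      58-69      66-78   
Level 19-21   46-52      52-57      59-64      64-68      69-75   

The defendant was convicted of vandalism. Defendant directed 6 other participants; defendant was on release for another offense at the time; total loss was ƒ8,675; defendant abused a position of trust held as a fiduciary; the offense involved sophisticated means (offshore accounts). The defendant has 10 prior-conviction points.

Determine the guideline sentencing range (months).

59-64 months

Base offense level for vandalism: 11.
A1 applies: 11 + 3 = 14.
A2 applies: 14 + 3 = 17.
A3 applies (level before this adjustment is 17 ≥ 9, so +4): 17 + 4 = 21.
A4 applies (level before this adjustment is 21 ≥ 12, so +3): 21 + 3 = 24.
A5 does not apply.
A6 applies: 24 + 3 = 27.
Level 27 exceeds the maximum of 21; capped at 21.
Final offense level: 21.
Criminal history: 10 prior points → Category III (10).
Level 21 falls in the 19-21 band.
Grid: Level 19-21 × Category III = 59-64 months.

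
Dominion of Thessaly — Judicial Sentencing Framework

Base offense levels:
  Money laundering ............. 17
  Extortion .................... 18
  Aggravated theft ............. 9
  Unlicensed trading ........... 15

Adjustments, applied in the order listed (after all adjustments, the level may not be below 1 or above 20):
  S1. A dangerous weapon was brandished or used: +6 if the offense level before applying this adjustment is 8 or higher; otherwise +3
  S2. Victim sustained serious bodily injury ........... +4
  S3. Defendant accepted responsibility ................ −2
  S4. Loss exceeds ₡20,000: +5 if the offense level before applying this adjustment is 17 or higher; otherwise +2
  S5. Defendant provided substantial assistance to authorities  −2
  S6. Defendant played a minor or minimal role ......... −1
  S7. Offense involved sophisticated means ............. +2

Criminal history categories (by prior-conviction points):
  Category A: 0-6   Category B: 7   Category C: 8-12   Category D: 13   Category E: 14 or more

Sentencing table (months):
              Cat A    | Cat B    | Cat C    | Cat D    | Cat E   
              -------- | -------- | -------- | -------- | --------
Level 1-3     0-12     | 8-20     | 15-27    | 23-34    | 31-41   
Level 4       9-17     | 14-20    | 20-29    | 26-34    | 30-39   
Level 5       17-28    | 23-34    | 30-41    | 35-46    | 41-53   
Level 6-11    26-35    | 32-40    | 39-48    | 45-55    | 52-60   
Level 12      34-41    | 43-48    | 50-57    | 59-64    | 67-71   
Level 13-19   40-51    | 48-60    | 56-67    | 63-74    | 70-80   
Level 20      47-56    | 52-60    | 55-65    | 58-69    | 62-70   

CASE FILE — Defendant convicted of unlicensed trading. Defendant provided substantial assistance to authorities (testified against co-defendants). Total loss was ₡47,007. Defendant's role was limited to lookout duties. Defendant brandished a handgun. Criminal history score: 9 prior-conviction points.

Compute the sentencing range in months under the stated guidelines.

Base offense level for unlicensed trading: 15.
S1 applies (level before this adjustment is 15 ≥ 8, so +6): 15 + 6 = 21.
S2 does not apply.
S4 applies (level before this adjustment is 21 ≥ 17, so +5): 21 + 5 = 26.
S5 applies: 26 − 2 = 24.
S6 applies: 24 − 1 = 23.
S7 does not apply.
Level 23 exceeds the maximum of 20; capped at 20.
Final offense level: 20.
Criminal history: 9 prior points → Category C (8-12).
Level 20 falls in the 20 band.
Grid: Level 20 × Category C = 55-65 months.

55-65 months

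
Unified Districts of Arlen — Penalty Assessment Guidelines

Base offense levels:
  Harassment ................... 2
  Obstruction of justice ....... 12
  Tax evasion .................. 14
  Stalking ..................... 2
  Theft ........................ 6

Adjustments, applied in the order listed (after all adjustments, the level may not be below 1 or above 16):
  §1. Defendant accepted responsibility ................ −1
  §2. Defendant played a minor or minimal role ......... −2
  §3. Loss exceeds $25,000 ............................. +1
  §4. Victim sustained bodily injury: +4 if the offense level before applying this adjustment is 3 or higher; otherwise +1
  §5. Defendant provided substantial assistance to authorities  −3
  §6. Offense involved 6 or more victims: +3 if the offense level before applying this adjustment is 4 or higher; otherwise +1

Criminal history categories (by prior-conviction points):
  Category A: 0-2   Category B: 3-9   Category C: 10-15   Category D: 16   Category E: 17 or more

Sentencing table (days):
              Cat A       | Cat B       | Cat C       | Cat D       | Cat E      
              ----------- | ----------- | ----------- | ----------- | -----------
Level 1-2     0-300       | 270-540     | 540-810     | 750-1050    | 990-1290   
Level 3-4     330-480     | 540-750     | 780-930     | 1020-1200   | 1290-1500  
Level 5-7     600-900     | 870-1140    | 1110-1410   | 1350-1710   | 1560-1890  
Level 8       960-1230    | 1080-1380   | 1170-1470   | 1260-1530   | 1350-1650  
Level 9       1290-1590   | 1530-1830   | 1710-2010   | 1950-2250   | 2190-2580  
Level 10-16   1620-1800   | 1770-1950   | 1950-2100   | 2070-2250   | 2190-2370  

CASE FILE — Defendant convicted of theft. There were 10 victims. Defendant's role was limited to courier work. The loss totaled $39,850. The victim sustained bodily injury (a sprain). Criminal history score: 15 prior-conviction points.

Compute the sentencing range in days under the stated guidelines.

Base offense level for theft: 6.
§1 does not apply.
§2 applies: 6 − 2 = 4.
§3 applies: 4 + 1 = 5.
§4 applies (level before this adjustment is 5 ≥ 3, so +4): 5 + 4 = 9.
§6 applies (level before this adjustment is 9 ≥ 4, so +3): 9 + 3 = 12.
Final offense level: 12.
Criminal history: 15 prior points → Category C (10-15).
Level 12 falls in the 10-16 band.
Grid: Level 10-16 × Category C = 1950-2100 days.

1950-2100 days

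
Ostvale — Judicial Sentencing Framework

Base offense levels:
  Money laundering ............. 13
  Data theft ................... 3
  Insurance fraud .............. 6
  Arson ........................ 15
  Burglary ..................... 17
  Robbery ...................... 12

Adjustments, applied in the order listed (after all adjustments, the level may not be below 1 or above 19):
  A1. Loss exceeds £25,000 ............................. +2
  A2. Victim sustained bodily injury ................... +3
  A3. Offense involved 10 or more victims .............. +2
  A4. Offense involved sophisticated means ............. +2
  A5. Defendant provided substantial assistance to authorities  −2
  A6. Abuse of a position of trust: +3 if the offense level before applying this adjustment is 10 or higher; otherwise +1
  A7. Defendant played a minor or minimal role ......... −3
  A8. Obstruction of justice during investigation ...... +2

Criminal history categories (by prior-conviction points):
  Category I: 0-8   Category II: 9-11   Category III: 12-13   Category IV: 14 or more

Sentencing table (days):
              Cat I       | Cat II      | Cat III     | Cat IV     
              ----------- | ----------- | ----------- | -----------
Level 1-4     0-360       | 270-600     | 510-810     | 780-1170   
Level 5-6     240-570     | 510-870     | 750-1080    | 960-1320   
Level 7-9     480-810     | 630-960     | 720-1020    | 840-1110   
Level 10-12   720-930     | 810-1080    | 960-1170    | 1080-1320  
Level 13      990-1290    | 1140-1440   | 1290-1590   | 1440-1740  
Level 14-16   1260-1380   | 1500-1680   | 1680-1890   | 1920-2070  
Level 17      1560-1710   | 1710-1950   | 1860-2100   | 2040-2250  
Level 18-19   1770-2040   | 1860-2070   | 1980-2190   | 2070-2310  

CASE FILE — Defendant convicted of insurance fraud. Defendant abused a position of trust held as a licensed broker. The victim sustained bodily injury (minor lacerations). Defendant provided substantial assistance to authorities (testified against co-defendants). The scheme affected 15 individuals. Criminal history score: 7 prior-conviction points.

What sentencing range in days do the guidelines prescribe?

720-930 days

Base offense level for insurance fraud: 6.
A1 does not apply.
A2 applies: 6 + 3 = 9.
A3 applies: 9 + 2 = 11.
A4 does not apply.
A5 applies: 11 − 2 = 9.
A6 applies (level before this adjustment is 9 < 10, so +1): 9 + 1 = 10.
A8 does not apply.
Final offense level: 10.
Criminal history: 7 prior points → Category I (0-8).
Level 10 falls in the 10-12 band.
Grid: Level 10-12 × Category I = 720-930 days.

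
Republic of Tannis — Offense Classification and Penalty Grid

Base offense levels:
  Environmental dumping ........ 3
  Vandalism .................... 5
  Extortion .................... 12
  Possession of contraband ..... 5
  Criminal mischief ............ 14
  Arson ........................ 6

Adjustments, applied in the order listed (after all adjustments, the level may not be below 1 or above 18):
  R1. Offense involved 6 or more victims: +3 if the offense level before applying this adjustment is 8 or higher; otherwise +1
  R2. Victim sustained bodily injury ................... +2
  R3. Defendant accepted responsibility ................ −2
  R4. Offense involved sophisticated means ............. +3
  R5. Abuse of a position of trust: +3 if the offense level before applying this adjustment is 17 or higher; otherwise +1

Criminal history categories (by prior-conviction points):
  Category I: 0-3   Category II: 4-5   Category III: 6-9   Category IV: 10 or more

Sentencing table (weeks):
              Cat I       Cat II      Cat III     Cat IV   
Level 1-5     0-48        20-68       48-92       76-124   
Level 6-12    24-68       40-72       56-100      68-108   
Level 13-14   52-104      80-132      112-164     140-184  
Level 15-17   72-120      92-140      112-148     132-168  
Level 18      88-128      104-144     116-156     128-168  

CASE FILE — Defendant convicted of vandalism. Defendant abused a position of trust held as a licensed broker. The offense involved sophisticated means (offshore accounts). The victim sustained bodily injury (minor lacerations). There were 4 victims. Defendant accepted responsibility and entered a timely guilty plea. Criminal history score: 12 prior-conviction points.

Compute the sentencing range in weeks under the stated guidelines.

Base offense level for vandalism: 5.
R2 applies: 5 + 2 = 7.
R3 applies: 7 − 2 = 5.
R4 applies: 5 + 3 = 8.
R5 applies (level before this adjustment is 8 < 17, so +1): 8 + 1 = 9.
Final offense level: 9.
Criminal history: 12 prior points → Category IV (10+).
Level 9 falls in the 6-12 band.
Grid: Level 6-12 × Category IV = 68-108 weeks.

68-108 weeks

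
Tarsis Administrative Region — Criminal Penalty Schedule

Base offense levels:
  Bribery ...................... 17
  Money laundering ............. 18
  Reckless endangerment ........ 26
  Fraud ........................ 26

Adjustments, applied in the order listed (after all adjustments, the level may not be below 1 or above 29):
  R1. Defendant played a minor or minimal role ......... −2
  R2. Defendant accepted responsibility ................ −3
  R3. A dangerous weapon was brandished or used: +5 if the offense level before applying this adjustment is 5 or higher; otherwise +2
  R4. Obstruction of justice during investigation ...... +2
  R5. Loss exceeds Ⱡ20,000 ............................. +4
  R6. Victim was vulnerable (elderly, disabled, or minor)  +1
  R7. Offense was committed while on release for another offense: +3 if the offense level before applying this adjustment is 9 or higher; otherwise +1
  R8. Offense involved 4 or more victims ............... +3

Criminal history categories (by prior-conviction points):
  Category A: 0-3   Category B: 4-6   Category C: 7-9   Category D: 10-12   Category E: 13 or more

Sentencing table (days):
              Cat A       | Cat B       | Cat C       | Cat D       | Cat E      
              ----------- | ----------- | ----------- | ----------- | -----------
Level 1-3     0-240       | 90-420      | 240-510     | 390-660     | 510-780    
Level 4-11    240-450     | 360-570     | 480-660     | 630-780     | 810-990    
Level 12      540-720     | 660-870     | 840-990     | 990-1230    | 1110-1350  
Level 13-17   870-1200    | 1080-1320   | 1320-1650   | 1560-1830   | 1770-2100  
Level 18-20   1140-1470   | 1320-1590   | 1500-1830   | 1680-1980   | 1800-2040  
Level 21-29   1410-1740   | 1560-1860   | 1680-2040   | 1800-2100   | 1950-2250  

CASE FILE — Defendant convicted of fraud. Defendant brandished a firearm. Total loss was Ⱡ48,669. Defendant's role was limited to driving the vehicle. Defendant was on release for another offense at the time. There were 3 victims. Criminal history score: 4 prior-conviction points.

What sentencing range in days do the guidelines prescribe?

1560-1860 days

Base offense level for fraud: 26.
R1 applies: 26 − 2 = 24.
R3 applies (level before this adjustment is 24 ≥ 5, so +5): 24 + 5 = 29.
R4 does not apply.
R5 applies: 29 + 4 = 33.
R6 does not apply.
R7 applies (level before this adjustment is 33 ≥ 9, so +3): 33 + 3 = 36.
Level 36 exceeds the maximum of 29; capped at 29.
Final offense level: 29.
Criminal history: 4 prior points → Category B (4-6).
Level 29 falls in the 21-29 band.
Grid: Level 21-29 × Category B = 1560-1860 days.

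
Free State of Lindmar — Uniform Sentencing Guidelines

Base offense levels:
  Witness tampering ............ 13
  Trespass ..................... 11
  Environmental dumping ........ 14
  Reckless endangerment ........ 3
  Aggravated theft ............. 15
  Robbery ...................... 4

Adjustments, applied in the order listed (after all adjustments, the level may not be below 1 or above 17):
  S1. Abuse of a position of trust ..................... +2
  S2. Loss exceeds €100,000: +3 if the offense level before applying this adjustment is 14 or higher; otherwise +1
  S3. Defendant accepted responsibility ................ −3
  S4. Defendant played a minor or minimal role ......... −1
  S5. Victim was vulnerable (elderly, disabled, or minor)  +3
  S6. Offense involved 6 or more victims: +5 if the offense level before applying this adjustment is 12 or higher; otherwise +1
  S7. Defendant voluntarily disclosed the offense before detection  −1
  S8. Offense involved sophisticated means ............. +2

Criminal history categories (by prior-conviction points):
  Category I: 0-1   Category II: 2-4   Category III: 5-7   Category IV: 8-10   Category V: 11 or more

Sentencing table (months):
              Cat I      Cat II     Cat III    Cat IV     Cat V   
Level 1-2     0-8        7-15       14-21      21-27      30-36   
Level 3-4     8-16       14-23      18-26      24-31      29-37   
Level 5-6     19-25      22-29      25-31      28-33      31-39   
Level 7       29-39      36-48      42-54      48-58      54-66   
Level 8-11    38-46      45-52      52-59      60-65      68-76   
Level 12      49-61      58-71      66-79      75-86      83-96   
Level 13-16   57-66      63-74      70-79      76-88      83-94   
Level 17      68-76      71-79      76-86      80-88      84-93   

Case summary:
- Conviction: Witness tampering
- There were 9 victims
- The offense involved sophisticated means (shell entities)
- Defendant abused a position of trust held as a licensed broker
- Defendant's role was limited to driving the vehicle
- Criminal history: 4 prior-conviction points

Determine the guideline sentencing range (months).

71-79 months

Base offense level for witness tampering: 13.
S1 applies: 13 + 2 = 15.
S2 does not apply.
S3 does not apply.
S4 applies: 15 − 1 = 14.
S6 applies (level before this adjustment is 14 ≥ 12, so +5): 14 + 5 = 19.
S7 does not apply.
S8 applies: 19 + 2 = 21.
Level 21 exceeds the maximum of 17; capped at 17.
Final offense level: 17.
Criminal history: 4 prior points → Category II (2-4).
Level 17 falls in the 17 band.
Grid: Level 17 × Category II = 71-79 months.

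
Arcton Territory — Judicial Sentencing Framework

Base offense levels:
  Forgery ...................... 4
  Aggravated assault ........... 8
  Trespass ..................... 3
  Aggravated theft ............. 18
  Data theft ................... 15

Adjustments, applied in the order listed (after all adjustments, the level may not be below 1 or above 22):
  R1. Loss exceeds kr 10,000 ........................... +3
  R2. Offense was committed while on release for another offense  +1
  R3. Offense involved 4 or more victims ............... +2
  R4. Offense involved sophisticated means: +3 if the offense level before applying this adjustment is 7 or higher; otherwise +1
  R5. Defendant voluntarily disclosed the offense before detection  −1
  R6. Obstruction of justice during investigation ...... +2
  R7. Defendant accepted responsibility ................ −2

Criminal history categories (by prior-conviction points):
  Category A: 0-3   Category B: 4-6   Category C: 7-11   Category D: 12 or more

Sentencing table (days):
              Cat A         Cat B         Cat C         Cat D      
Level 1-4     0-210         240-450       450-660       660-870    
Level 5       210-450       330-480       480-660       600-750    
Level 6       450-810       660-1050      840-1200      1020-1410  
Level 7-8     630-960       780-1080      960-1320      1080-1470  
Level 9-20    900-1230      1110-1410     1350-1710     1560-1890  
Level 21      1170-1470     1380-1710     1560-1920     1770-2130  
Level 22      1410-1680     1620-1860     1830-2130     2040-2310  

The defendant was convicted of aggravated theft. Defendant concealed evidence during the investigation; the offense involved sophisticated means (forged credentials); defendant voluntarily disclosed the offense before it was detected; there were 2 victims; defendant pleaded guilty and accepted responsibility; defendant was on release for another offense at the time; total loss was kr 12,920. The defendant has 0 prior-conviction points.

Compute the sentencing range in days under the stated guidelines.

1410-1680 days

Base offense level for aggravated theft: 18.
R1 applies: 18 + 3 = 21.
R2 applies: 21 + 1 = 22.
R4 applies (level before this adjustment is 22 ≥ 7, so +3): 22 + 3 = 25.
R5 applies: 25 − 1 = 24.
R6 applies: 24 + 2 = 26.
R7 applies: 26 − 2 = 24.
Level 24 exceeds the maximum of 22; capped at 22.
Final offense level: 22.
Criminal history: 0 prior points → Category A (0-3).
Level 22 falls in the 22 band.
Grid: Level 22 × Category A = 1410-1680 days.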